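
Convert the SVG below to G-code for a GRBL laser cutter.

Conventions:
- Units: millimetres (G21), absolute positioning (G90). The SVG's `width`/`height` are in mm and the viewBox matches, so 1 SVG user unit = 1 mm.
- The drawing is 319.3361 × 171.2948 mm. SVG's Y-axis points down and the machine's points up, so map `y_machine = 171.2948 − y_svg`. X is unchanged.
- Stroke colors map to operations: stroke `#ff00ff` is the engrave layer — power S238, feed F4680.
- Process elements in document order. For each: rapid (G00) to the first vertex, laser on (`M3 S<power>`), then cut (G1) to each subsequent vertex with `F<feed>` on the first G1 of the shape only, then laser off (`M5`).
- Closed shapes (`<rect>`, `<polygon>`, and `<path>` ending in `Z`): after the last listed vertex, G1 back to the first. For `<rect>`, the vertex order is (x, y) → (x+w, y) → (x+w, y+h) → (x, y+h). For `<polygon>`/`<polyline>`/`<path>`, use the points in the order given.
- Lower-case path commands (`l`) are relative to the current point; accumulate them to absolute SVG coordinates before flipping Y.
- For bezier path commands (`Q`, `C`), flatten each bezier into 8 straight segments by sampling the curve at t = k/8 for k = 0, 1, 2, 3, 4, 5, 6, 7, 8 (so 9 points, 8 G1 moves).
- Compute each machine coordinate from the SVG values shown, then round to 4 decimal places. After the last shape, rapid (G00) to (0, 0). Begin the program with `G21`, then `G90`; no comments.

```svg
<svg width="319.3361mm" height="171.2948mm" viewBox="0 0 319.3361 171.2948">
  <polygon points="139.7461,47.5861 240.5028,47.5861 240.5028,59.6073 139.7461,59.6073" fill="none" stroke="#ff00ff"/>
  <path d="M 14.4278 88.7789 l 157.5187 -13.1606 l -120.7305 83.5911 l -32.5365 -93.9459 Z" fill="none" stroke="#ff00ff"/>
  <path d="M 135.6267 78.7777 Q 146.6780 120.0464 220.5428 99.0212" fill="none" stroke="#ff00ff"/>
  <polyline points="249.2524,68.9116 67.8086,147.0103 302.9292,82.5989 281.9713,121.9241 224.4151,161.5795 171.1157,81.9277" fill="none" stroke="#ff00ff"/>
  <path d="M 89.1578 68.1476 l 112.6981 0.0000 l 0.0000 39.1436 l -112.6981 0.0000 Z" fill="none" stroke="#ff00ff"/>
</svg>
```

G21
G90
G00 X139.7461 Y123.7087
M3 S238
G1 X240.5028 Y123.7087 F4680
G1 X240.5028 Y111.6875
G1 X139.7461 Y111.6875
G1 X139.7461 Y123.7087
M5
G00 X14.4278 Y82.5159
M3 S238
G1 X171.9465 Y95.6765 F4680
G1 X51.2160 Y12.0854
G1 X18.6795 Y106.0313
G1 X14.4278 Y82.5159
M5
G00 X135.6267 Y92.5171
M3 S238
G1 X139.3710 Y83.1733 F4680
G1 X145.0782 Y75.7761
G1 X152.7483 Y70.3257
G1 X162.3814 Y66.8219
G1 X173.9773 Y65.2648
G1 X187.5362 Y65.6544
G1 X203.0581 Y67.9906
G1 X220.5428 Y72.2736
M5
G00 X249.2524 Y102.3832
M3 S238
G1 X67.8086 Y24.2845 F4680
G1 X302.9292 Y88.6959
G1 X281.9713 Y49.3707
G1 X224.4151 Y9.7153
G1 X171.1157 Y89.3671
M5
G00 X89.1578 Y103.1472
M3 S238
G1 X201.8559 Y103.1472 F4680
G1 X201.8559 Y64.0036
G1 X89.1578 Y64.0036
G1 X89.1578 Y103.1472
M5
G00 X0.0000 Y0.0000

viewBox `0 0 319.3361 171.2948` with mm width/height → 1 unit = 1 mm. Flip: y_m = 171.2948 − y_svg.

**Shape 1** — `<polygon>` rectangle, stroke `#ff00ff` → engrave (S238, F4680). Machine vertices: (139.7461,123.7087) → (240.5028,123.7087) → (240.5028,111.6875) → (139.7461,111.6875) → (139.7461,123.7087). Closed: final G1 returns to the first vertex.

**Shape 2** — `<path>` closed polygon, stroke `#ff00ff` → engrave (S238, F4680). Machine vertices: (14.4278,82.5159) → (171.9465,95.6765) → (51.2160,12.0854) → (18.6795,106.0313) → (14.4278,82.5159). Closed: final G1 returns to the first vertex.

**Shape 3** — `<path>` quadratic bezier, stroke `#ff00ff` → engrave (S238, F4680). Control points (SVG): P0=(135.6267,78.7777), P1=(146.6780,120.0464), P2=(220.5428,99.0212); sampled at t=k/8. Machine vertices: (135.6267,92.5171) → (139.3710,83.1733) → (145.0782,75.7761) → (152.7483,70.3257) → (162.3814,66.8219) → (173.9773,65.2648) → (187.5362,65.6544) → (203.0581,67.9906) → (220.5428,72.2736). Open path.

**Shape 4** — `<polyline>` open polyline, stroke `#ff00ff` → engrave (S238, F4680). Machine vertices: (249.2524,102.3832) → (67.8086,24.2845) → (302.9292,88.6959) → (281.9713,49.3707) → (224.4151,9.7153) → (171.1157,89.3671). Open path.

**Shape 5** — `<path>` rectangle, stroke `#ff00ff` → engrave (S238, F4680). Machine vertices: (89.1578,103.1472) → (201.8559,103.1472) → (201.8559,64.0036) → (89.1578,64.0036) → (89.1578,103.1472). Closed: final G1 returns to the first vertex.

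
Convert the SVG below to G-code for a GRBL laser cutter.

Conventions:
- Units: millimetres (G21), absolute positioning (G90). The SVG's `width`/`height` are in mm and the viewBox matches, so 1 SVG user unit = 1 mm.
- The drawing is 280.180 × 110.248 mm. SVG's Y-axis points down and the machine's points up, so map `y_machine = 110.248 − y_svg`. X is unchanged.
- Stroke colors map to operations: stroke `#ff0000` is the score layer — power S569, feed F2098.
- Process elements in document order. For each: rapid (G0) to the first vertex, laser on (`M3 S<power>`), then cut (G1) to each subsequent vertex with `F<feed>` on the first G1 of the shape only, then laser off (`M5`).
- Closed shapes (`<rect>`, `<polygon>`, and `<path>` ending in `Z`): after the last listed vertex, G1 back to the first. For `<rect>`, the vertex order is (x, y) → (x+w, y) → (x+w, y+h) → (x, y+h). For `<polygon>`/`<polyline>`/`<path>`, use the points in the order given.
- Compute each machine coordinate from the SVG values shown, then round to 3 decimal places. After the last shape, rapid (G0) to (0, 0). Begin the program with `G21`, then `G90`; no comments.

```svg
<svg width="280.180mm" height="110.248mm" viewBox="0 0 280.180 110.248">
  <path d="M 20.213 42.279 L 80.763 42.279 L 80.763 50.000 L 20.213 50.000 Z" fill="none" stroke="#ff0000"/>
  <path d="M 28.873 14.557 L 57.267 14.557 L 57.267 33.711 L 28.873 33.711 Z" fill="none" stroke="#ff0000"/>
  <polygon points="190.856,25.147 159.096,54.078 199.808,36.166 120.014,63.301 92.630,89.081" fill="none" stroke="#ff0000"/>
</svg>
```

G21
G90
G0 X20.213 Y67.969
M3 S569
G1 X80.763 Y67.969 F2098
G1 X80.763 Y60.248
G1 X20.213 Y60.248
G1 X20.213 Y67.969
M5
G0 X28.873 Y95.691
M3 S569
G1 X57.267 Y95.691 F2098
G1 X57.267 Y76.537
G1 X28.873 Y76.537
G1 X28.873 Y95.691
M5
G0 X190.856 Y85.101
M3 S569
G1 X159.096 Y56.170 F2098
G1 X199.808 Y74.082
G1 X120.014 Y46.947
G1 X92.630 Y21.167
G1 X190.856 Y85.101
M5
G0 X0.000 Y0.000

Since the viewBox matches the mm dimensions, user units are millimetres directly. The only transform is the Y-flip y_m = 110.248 − y_svg.

Shape 1 is a rectangle drawn with `<path>`. Its stroke #ff0000 means score at S569, F2098. After flipping Y the toolpath is (20.213,67.969) → (80.763,67.969) → (80.763,60.248) → (20.213,60.248) → (20.213,67.969), returning to the start.

Shape 2 is a rectangle drawn with `<path>`. Its stroke #ff0000 means score at S569, F2098. After flipping Y the toolpath is (28.873,95.691) → (57.267,95.691) → (57.267,76.537) → (28.873,76.537) → (28.873,95.691), returning to the start.

Shape 3 is a closed polygon drawn with `<polygon>`. Its stroke #ff0000 means score at S569, F2098. After flipping Y the toolpath is (190.856,85.101) → (159.096,56.170) → (199.808,74.082) → (120.014,46.947) → (92.630,21.167) → (190.856,85.101), returning to the start.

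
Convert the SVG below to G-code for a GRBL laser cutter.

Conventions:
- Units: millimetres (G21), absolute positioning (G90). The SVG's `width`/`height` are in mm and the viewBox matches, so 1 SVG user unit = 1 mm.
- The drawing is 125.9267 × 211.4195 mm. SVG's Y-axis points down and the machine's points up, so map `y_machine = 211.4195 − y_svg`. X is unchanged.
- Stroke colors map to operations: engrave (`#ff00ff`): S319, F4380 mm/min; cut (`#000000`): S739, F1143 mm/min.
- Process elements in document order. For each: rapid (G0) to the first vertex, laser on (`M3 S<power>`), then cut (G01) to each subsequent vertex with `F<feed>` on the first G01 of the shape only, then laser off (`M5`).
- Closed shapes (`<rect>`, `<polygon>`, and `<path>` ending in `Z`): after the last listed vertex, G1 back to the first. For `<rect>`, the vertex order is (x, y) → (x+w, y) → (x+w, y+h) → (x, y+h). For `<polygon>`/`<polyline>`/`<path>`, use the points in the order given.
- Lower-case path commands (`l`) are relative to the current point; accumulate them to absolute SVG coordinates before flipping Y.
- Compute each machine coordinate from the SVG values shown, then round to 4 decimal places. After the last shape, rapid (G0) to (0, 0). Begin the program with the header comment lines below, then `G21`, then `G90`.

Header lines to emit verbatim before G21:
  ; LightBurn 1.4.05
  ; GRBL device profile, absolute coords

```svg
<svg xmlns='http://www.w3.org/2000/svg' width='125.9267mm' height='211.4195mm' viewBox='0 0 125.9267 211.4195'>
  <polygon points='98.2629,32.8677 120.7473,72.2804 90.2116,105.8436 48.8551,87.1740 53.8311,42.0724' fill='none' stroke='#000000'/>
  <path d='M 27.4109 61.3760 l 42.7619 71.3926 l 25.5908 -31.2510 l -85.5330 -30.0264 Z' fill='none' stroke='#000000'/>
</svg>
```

viewBox `0 0 125.9267 211.4195` with mm width/height → 1 unit = 1 mm. Flip: y_m = 211.4195 − y_svg.

**Shape 1** — `<polygon>` regular polygon, stroke `#000000` → cut (S739, F1143). Machine vertices: (98.2629,178.5518) → (120.7473,139.1391) → (90.2116,105.5759) → (48.8551,124.2455) → (53.8311,169.3471) → (98.2629,178.5518). Closed: final G1 returns to the first vertex.

**Shape 2** — `<path>` closed polygon, stroke `#000000` → cut (S739, F1143). Machine vertices: (27.4109,150.0435) → (70.1728,78.6509) → (95.7636,109.9019) → (10.2306,139.9283) → (27.4109,150.0435). Closed: final G1 returns to the first vertex.

; LightBurn 1.4.05
; GRBL device profile, absolute coords
G21
G90
G0 X98.2629 Y178.5518
M3 S739
G01 X120.7473 Y139.1391 F1143
G01 X90.2116 Y105.5759
G01 X48.8551 Y124.2455
G01 X53.8311 Y169.3471
G01 X98.2629 Y178.5518
M5
G0 X27.4109 Y150.0435
M3 S739
G01 X70.1728 Y78.6509 F1143
G01 X95.7636 Y109.9019
G01 X10.2306 Y139.9283
G01 X27.4109 Y150.0435
M5
G0 X0.0000 Y0.0000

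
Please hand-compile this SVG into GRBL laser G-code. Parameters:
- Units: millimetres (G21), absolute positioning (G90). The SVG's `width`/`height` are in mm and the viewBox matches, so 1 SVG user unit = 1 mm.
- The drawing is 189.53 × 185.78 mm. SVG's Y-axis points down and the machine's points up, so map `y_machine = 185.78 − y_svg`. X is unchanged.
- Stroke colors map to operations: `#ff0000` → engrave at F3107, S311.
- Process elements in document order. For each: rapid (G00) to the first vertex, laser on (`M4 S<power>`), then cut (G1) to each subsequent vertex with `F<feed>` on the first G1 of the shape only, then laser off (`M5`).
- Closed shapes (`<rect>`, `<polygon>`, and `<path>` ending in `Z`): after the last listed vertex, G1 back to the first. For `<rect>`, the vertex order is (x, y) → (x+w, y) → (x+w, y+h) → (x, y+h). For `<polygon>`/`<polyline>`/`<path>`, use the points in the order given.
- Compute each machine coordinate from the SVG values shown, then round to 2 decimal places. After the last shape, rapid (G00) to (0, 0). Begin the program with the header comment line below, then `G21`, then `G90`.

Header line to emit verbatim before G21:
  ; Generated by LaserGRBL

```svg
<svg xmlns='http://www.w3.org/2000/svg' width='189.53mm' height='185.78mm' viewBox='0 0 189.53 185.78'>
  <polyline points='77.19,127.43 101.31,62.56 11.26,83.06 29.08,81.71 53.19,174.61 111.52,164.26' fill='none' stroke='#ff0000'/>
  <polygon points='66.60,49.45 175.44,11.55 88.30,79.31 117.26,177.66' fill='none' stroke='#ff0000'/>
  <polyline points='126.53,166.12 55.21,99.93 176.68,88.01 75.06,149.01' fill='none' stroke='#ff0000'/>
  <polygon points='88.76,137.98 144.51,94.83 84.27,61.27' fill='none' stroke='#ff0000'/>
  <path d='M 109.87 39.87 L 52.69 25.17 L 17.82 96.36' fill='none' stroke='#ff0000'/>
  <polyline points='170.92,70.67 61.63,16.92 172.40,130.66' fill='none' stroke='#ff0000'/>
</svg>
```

; Generated by LaserGRBL
G21
G90
G00 X77.19 Y58.35
M4 S311
G1 X101.31 Y123.22 F3107
G1 X11.26 Y102.72
G1 X29.08 Y104.07
G1 X53.19 Y11.17
G1 X111.52 Y21.52
M5
G00 X66.60 Y136.33
M4 S311
G1 X175.44 Y174.23 F3107
G1 X88.30 Y106.47
G1 X117.26 Y8.12
G1 X66.60 Y136.33
M5
G00 X126.53 Y19.66
M4 S311
G1 X55.21 Y85.85 F3107
G1 X176.68 Y97.77
G1 X75.06 Y36.77
M5
G00 X88.76 Y47.80
M4 S311
G1 X144.51 Y90.95 F3107
G1 X84.27 Y124.51
G1 X88.76 Y47.80
M5
G00 X109.87 Y145.91
M4 S311
G1 X52.69 Y160.61 F3107
G1 X17.82 Y89.42
M5
G00 X170.92 Y115.11
M4 S311
G1 X61.63 Y168.86 F3107
G1 X172.40 Y55.12
M5
G00 X0.00 Y0.00

viewBox `0 0 189.53 185.78` with mm width/height → 1 unit = 1 mm. Flip: y_m = 185.78 − y_svg.

**Shape 1** — `<polyline>` open polyline, stroke `#ff0000` → engrave (S311, F3107). Machine vertices: (77.19,58.35) → (101.31,123.22) → (11.26,102.72) → (29.08,104.07) → (53.19,11.17) → (111.52,21.52). Open path.

**Shape 2** — `<polygon>` closed polygon, stroke `#ff0000` → engrave (S311, F3107). Machine vertices: (66.60,136.33) → (175.44,174.23) → (88.30,106.47) → (117.26,8.12) → (66.60,136.33). Closed: final G1 returns to the first vertex.

**Shape 3** — `<polyline>` open polyline, stroke `#ff0000` → engrave (S311, F3107). Machine vertices: (126.53,19.66) → (55.21,85.85) → (176.68,97.77) → (75.06,36.77). Open path.

**Shape 4** — `<polygon>` closed polygon, stroke `#ff0000` → engrave (S311, F3107). Machine vertices: (88.76,47.80) → (144.51,90.95) → (84.27,124.51) → (88.76,47.80). Closed: final G1 returns to the first vertex.

**Shape 5** — `<path>` open polyline, stroke `#ff0000` → engrave (S311, F3107). Machine vertices: (109.87,145.91) → (52.69,160.61) → (17.82,89.42). Open path.

**Shape 6** — `<polyline>` open polyline, stroke `#ff0000` → engrave (S311, F3107). Machine vertices: (170.92,115.11) → (61.63,168.86) → (172.40,55.12). Open path.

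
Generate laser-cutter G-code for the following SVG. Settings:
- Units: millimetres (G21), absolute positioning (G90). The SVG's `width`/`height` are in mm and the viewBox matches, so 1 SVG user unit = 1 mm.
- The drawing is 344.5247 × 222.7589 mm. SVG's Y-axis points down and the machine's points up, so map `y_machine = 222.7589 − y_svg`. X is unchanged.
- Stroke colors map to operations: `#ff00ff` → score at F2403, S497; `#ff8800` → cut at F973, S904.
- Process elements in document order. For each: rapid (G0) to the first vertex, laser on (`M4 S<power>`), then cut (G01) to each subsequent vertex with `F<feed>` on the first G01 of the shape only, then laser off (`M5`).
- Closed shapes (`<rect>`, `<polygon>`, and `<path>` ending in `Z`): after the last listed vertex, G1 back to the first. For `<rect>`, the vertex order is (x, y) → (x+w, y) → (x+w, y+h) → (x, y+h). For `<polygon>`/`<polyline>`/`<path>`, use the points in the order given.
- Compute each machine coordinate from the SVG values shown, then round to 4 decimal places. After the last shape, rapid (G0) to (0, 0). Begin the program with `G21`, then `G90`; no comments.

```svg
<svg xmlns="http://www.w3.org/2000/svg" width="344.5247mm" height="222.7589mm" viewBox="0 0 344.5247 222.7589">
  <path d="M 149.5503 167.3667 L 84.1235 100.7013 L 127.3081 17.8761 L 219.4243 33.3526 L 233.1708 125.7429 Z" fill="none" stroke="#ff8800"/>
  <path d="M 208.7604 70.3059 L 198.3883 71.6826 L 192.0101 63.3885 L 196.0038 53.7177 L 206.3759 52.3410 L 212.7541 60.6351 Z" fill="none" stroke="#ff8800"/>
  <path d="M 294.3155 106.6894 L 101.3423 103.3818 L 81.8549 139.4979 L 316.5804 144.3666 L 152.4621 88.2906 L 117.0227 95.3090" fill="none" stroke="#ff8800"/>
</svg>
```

G21
G90
G0 X149.5503 Y55.3922
M4 S904
G01 X84.1235 Y122.0576 F973
G01 X127.3081 Y204.8828
G01 X219.4243 Y189.4063
G01 X233.1708 Y97.0160
G01 X149.5503 Y55.3922
M5
G0 X208.7604 Y152.4530
M4 S904
G01 X198.3883 Y151.0763 F973
G01 X192.0101 Y159.3704
G01 X196.0038 Y169.0412
G01 X206.3759 Y170.4179
G01 X212.7541 Y162.1238
G01 X208.7604 Y152.4530
M5
G0 X294.3155 Y116.0695
M4 S904
G01 X101.3423 Y119.3771 F973
G01 X81.8549 Y83.2610
G01 X316.5804 Y78.3923
G01 X152.4621 Y134.4683
G01 X117.0227 Y127.4499
M5
G0 X0.0000 Y0.0000

viewBox `0 0 344.5247 222.7589` with mm width/height → 1 unit = 1 mm. Flip: y_m = 222.7589 − y_svg.

**Shape 1** — `<path>` regular polygon, stroke `#ff8800` → cut (S904, F973). Machine vertices: (149.5503,55.3922) → (84.1235,122.0576) → (127.3081,204.8828) → (219.4243,189.4063) → (233.1708,97.0160) → (149.5503,55.3922). Closed: final G1 returns to the first vertex.

**Shape 2** — `<path>` regular polygon, stroke `#ff8800` → cut (S904, F973). Machine vertices: (208.7604,152.4530) → (198.3883,151.0763) → (192.0101,159.3704) → (196.0038,169.0412) → (206.3759,170.4179) → (212.7541,162.1238) → (208.7604,152.4530). Closed: final G1 returns to the first vertex.

**Shape 3** — `<path>` open polyline, stroke `#ff8800` → cut (S904, F973). Machine vertices: (294.3155,116.0695) → (101.3423,119.3771) → (81.8549,83.2610) → (316.5804,78.3923) → (152.4621,134.4683) → (117.0227,127.4499). Open path.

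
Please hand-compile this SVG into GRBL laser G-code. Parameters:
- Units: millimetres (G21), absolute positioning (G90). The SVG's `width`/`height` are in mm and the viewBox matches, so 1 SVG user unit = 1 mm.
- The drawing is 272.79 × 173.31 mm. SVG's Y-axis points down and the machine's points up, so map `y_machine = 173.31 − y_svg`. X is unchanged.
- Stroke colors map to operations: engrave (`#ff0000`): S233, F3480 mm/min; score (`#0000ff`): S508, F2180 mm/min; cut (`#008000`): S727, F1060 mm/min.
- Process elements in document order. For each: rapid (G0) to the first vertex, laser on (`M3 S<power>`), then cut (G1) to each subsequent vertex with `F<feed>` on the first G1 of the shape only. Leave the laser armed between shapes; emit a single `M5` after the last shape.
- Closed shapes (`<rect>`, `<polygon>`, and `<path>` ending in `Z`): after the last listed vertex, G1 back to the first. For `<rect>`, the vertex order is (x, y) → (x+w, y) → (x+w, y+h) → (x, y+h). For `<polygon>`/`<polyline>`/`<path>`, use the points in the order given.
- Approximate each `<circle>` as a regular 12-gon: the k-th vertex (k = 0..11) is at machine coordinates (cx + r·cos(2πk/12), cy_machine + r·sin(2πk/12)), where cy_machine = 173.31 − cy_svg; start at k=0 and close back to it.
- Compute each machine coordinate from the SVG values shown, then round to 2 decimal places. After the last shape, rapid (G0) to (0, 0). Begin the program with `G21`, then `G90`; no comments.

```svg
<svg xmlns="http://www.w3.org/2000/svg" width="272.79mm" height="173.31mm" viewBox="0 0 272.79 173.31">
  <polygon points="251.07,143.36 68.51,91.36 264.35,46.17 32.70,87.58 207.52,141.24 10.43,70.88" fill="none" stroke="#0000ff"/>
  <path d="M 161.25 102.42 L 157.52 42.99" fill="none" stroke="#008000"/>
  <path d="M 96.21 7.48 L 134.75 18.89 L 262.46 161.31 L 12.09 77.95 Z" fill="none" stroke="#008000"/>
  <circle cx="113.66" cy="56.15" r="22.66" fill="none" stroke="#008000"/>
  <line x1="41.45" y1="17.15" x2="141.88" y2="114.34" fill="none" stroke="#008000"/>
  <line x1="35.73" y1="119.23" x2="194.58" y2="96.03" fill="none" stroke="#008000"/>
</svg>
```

G21
G90
G0 X251.07 Y29.95
M3 S508
G1 X68.51 Y81.95 F2180
G1 X264.35 Y127.14
G1 X32.70 Y85.73
G1 X207.52 Y32.07
G1 X10.43 Y102.43
G1 X251.07 Y29.95
G0 X161.25 Y70.89
M3 S727
G1 X157.52 Y130.32 F1060
G0 X96.21 Y165.83
M3 S727
G1 X134.75 Y154.42 F1060
G1 X262.46 Y12.00
G1 X12.09 Y95.36
G1 X96.21 Y165.83
G0 X136.32 Y117.16
M3 S727
G1 X133.28 Y128.49 F1060
G1 X124.99 Y136.78
G1 X113.66 Y139.82
G1 X102.33 Y136.78
G1 X94.04 Y128.49
G1 X91.00 Y117.16
G1 X94.04 Y105.83
G1 X102.33 Y97.54
G1 X113.66 Y94.50
G1 X124.99 Y97.54
G1 X133.28 Y105.83
G1 X136.32 Y117.16
G0 X41.45 Y156.16
M3 S727
G1 X141.88 Y58.97 F1060
G0 X35.73 Y54.08
M3 S727
G1 X194.58 Y77.28 F1060
M5
G0 X0.00 Y0.00

viewBox `0 0 272.79 173.31` with mm width/height → 1 unit = 1 mm. Flip: y_m = 173.31 − y_svg.

**Shape 1** — `<polygon>` closed polygon, stroke `#0000ff` → score (S508, F2180). Machine vertices: (251.07,29.95) → (68.51,81.95) → (264.35,127.14) → (32.70,85.73) → (207.52,32.07) → (10.43,102.43) → (251.07,29.95). Closed: final G1 returns to the first vertex.

**Shape 2** — `<path>` line segment, stroke `#008000` → cut (S727, F1060). Machine vertices: (161.25,70.89) → (157.52,130.32). Open path.

**Shape 3** — `<path>` closed polygon, stroke `#008000` → cut (S727, F1060). Machine vertices: (96.21,165.83) → (134.75,154.42) → (262.46,12.00) → (12.09,95.36) → (96.21,165.83). Closed: final G1 returns to the first vertex.

**Shape 4** — `<circle>` circle, stroke `#008000` → cut (S727, F1060). Machine vertices: (136.32,117.16) → (133.28,128.49) → (124.99,136.78) → (113.66,139.82) → (102.33,136.78) → (94.04,128.49) → (91.00,117.16) → (94.04,105.83) → (102.33,97.54) → (113.66,94.50) → (124.99,97.54) → (133.28,105.83) → (136.32,117.16). Closed: final G1 returns to the first vertex.

**Shape 5** — `<line>` line segment, stroke `#008000` → cut (S727, F1060). Machine vertices: (41.45,156.16) → (141.88,58.97). Open path.

**Shape 6** — `<line>` line segment, stroke `#008000` → cut (S727, F1060). Machine vertices: (35.73,54.08) → (194.58,77.28). Open path.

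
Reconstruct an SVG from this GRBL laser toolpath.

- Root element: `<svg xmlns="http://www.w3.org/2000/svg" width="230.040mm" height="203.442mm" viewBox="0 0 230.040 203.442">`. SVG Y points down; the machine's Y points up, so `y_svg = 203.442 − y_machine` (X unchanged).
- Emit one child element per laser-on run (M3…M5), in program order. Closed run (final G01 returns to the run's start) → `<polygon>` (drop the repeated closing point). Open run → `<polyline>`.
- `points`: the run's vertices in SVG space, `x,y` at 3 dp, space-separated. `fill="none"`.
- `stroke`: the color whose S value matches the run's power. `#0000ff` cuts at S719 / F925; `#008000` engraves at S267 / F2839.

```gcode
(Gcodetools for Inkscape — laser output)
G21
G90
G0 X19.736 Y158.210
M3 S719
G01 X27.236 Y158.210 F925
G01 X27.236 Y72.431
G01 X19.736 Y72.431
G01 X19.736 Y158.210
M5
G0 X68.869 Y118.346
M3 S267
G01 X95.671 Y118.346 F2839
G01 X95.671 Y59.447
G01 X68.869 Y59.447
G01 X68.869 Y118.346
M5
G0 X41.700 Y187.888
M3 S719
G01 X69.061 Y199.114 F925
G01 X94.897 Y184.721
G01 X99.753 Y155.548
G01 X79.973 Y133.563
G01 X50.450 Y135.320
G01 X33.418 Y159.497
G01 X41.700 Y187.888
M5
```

Each laser-on run becomes one SVG element. Flip Y back into SVG space with y_svg = 203.442 − y_machine.

Run 1: the run's S719 means `#0000ff` (cut). The run returns to its start, so emit a `<polygon>` with points (Y-flipped): 19.736,45.232 27.236,45.232 27.236,131.011 19.736,131.011.

Run 2: the run's S267 means `#008000` (engrave). The run returns to its start, so emit a `<polygon>` with points (Y-flipped): 68.869,85.096 95.671,85.096 95.671,143.995 68.869,143.995.

Run 3: power S719 maps to stroke `#0000ff` (cut). The run returns to its start, so emit a `<polygon>` with points (Y-flipped): 41.700,15.554 69.061,4.328 94.897,18.721 99.753,47.894 79.973,69.879 50.450,68.122 33.418,43.945.

<svg xmlns="http://www.w3.org/2000/svg" width="230.040mm" height="203.442mm" viewBox="0 0 230.040 203.442">
  <polygon points="19.736,45.232 27.236,45.232 27.236,131.011 19.736,131.011" fill="none" stroke="#0000ff"/>
  <polygon points="68.869,85.096 95.671,85.096 95.671,143.995 68.869,143.995" fill="none" stroke="#008000"/>
  <polygon points="41.700,15.554 69.061,4.328 94.897,18.721 99.753,47.894 79.973,69.879 50.450,68.122 33.418,43.945" fill="none" stroke="#0000ff"/>
</svg>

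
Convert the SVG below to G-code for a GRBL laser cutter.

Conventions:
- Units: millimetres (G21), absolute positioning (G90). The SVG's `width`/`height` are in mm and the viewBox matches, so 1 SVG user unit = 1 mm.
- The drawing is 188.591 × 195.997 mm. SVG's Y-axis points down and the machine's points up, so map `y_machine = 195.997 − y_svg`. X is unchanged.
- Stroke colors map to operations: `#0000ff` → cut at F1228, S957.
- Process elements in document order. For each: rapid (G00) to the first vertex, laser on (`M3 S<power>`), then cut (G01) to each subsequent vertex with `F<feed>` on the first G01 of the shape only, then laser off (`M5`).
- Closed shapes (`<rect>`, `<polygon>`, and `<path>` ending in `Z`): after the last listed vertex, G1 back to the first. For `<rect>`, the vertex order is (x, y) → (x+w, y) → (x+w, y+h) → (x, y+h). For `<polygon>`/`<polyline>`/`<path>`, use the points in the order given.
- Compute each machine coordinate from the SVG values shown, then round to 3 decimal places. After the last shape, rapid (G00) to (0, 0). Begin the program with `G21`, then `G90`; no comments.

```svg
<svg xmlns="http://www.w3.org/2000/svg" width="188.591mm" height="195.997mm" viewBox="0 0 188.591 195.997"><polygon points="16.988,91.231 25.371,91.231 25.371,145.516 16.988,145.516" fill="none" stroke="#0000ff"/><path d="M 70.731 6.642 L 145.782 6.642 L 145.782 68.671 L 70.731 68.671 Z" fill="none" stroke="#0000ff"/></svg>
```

G21
G90
G00 X16.988 Y104.766
M3 S957
G01 X25.371 Y104.766 F1228
G01 X25.371 Y50.481
G01 X16.988 Y50.481
G01 X16.988 Y104.766
M5
G00 X70.731 Y189.355
M3 S957
G01 X145.782 Y189.355 F1228
G01 X145.782 Y127.326
G01 X70.731 Y127.326
G01 X70.731 Y189.355
M5
G00 X0.000 Y0.000

viewBox `0 0 188.591 195.997` with mm width/height → 1 unit = 1 mm. Flip: y_m = 195.997 − y_svg.

**Shape 1** — `<polygon>` rectangle, stroke `#0000ff` → cut (S957, F1228). Machine vertices: (16.988,104.766) → (25.371,104.766) → (25.371,50.481) → (16.988,50.481) → (16.988,104.766). Closed: final G1 returns to the first vertex.

**Shape 2** — `<path>` rectangle, stroke `#0000ff` → cut (S957, F1228). Machine vertices: (70.731,189.355) → (145.782,189.355) → (145.782,127.326) → (70.731,127.326) → (70.731,189.355). Closed: final G1 returns to the first vertex.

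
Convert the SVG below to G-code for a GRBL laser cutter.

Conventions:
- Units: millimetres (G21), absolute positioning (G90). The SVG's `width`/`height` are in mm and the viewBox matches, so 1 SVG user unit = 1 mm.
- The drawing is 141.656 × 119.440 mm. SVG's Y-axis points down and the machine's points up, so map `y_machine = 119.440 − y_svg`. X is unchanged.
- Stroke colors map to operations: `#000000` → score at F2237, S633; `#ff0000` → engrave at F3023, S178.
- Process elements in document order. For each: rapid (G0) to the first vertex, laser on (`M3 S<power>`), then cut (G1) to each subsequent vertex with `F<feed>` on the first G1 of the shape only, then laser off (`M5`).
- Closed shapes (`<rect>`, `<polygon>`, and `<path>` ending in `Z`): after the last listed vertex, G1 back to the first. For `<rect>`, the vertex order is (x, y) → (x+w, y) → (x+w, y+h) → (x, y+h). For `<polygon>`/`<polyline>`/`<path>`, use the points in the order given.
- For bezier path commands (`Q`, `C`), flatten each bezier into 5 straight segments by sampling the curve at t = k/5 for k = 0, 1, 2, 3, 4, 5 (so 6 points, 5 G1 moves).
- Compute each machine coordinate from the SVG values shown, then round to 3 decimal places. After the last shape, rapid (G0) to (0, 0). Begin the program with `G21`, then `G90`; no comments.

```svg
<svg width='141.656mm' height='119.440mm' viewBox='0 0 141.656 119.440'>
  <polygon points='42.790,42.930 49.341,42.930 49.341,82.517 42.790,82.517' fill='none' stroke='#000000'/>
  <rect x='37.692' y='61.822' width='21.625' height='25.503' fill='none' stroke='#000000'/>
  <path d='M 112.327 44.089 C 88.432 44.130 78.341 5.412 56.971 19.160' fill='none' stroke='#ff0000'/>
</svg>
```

G21
G90
G0 X42.790 Y76.510
M3 S633
G1 X49.341 Y76.510 F2237
G1 X49.341 Y36.923
G1 X42.790 Y36.923
G1 X42.790 Y76.510
M5
G0 X37.692 Y57.618
M3 S633
G1 X59.317 Y57.618 F2237
G1 X59.317 Y32.115
G1 X37.692 Y32.115
G1 X37.692 Y57.618
M5
G0 X112.327 Y75.351
M3 S178
G1 X99.446 Y79.248 F3023
G1 X88.674 Y88.068
G1 X78.806 Y97.432
G1 X68.640 Y102.963
G1 X56.971 Y100.280
M5
G0 X0.000 Y0.000

1 u = 1 mm; y_m = 119.440 − y.

[1] `<polygon>` rectangle, #000000→score S633 F2237: (42.790,76.510) → (49.341,76.510) → (49.341,36.923) → (42.790,36.923) → (42.790,76.510) (closed)

[2] `<rect>` rectangle, #000000→score S633 F2237: (37.692,57.618) → (59.317,57.618) → (59.317,32.115) → (37.692,32.115) → (37.692,57.618) (closed)

[3] `<path>` cubic bezier, #ff0000→engrave S178 F3023: (112.327,75.351) → (99.446,79.248) → (88.674,88.068) → (78.806,97.432) → (68.640,102.963) → (56.971,100.280)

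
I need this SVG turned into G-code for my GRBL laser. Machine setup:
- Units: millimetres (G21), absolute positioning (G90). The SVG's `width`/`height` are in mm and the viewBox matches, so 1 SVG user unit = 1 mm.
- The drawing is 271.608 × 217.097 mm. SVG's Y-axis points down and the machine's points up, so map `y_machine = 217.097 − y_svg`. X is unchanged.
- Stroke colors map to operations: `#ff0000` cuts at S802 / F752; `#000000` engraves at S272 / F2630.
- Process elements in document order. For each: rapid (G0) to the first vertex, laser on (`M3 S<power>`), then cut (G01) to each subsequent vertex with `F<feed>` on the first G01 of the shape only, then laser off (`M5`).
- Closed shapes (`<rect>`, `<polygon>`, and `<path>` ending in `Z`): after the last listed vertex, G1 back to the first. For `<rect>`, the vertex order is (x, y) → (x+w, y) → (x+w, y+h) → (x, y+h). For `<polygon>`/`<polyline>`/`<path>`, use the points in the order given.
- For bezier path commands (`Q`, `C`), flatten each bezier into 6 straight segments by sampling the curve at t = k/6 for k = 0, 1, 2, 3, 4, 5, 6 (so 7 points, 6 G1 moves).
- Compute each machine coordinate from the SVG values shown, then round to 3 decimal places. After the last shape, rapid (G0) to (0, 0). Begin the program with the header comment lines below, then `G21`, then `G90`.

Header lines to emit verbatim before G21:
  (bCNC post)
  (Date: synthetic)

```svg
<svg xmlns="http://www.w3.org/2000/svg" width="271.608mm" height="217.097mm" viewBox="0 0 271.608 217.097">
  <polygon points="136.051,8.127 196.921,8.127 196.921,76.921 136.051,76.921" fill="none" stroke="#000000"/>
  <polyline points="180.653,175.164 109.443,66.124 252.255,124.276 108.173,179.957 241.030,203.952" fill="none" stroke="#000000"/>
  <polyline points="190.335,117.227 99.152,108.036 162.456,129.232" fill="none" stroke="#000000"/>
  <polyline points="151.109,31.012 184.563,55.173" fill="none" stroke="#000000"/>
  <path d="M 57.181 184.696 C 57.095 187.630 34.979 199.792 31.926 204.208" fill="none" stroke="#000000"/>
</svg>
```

(bCNC post)
(Date: synthetic)
G21
G90
G0 X136.051 Y208.970
M3 S272
G01 X196.921 Y208.970 F2630
G01 X196.921 Y140.176
G01 X136.051 Y140.176
G01 X136.051 Y208.970
M5
G0 X180.653 Y41.933
M3 S272
G01 X109.443 Y150.973 F2630
G01 X252.255 Y92.821
G01 X108.173 Y37.140
G01 X241.030 Y13.145
M5
G0 X190.335 Y99.870
M3 S272
G01 X99.152 Y109.061 F2630
G01 X162.456 Y87.865
M5
G0 X151.109 Y186.085
M3 S272
G01 X184.563 Y161.924 F2630
M5
G0 X57.181 Y32.401
M3 S272
G01 X55.492 Y30.244 F2630
G01 X51.274 Y27.020
G01 X45.666 Y23.201
G01 X39.811 Y19.258
G01 X34.851 Y15.664
G01 X31.926 Y12.889
M5
G0 X0.000 Y0.000

viewBox `0 0 271.608 217.097` with mm width/height → 1 unit = 1 mm. Flip: y_m = 217.097 − y_svg.

**Shape 1** — `<polygon>` rectangle, stroke `#000000` → engrave (S272, F2630). Machine vertices: (136.051,208.970) → (196.921,208.970) → (196.921,140.176) → (136.051,140.176) → (136.051,208.970). Closed: final G1 returns to the first vertex.

**Shape 2** — `<polyline>` open polyline, stroke `#000000` → engrave (S272, F2630). Machine vertices: (180.653,41.933) → (109.443,150.973) → (252.255,92.821) → (108.173,37.140) → (241.030,13.145). Open path.

**Shape 3** — `<polyline>` open polyline, stroke `#000000` → engrave (S272, F2630). Machine vertices: (190.335,99.870) → (99.152,109.061) → (162.456,87.865). Open path.

**Shape 4** — `<polyline>` line segment, stroke `#000000` → engrave (S272, F2630). Machine vertices: (151.109,186.085) → (184.563,161.924). Open path.

**Shape 5** — `<path>` cubic bezier, stroke `#000000` → engrave (S272, F2630). Control points (SVG): P0=(57.181,184.696), P1=(57.095,187.630), P2=(34.979,199.792), P3=(31.926,204.208); sampled at t=k/6. Machine vertices: (57.181,32.401) → (55.492,30.244) → (51.274,27.020) → (45.666,23.201) → (39.811,19.258) → (34.851,15.664) → (31.926,12.889). Open path.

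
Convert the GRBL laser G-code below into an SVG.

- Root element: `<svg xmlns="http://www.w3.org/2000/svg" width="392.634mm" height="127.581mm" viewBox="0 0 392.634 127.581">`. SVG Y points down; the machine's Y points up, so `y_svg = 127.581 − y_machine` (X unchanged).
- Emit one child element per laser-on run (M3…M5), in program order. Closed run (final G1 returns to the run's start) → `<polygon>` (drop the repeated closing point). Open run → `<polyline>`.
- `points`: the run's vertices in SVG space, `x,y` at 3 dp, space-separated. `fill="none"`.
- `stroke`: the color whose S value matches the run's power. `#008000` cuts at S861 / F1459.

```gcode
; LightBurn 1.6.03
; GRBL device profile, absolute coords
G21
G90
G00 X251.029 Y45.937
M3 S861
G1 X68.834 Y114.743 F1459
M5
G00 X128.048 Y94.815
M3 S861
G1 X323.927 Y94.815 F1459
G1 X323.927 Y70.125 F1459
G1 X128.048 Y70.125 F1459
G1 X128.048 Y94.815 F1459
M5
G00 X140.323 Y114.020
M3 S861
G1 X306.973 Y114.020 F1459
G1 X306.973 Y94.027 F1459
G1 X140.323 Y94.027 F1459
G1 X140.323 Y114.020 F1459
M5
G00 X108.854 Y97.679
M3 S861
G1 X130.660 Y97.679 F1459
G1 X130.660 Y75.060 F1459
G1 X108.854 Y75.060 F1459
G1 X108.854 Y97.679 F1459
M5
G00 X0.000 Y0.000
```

Machine Y-up, SVG Y-down with viewBox height 127.581, so y_svg = 127.581 − y_machine; X carries over. Every run uses S861, so all elements get stroke `#008000` (cut).

Run 1: The run is open, so emit a `<polyline>` with points (Y-flipped): 251.029,81.644 68.834,12.838.

Run 2: The run returns to its start, so emit a `<polygon>` with points (Y-flipped): 128.048,32.766 323.927,32.766 323.927,57.456 128.048,57.456.

Run 3: The run returns to its start, so emit a `<polygon>` with points (Y-flipped): 140.323,13.561 306.973,13.561 306.973,33.554 140.323,33.554.

Run 4: The run returns to its start, so emit a `<polygon>` with points (Y-flipped): 108.854,29.902 130.660,29.902 130.660,52.521 108.854,52.521.

<svg xmlns="http://www.w3.org/2000/svg" width="392.634mm" height="127.581mm" viewBox="0 0 392.634 127.581">
  <polyline points="251.029,81.644 68.834,12.838" fill="none" stroke="#008000"/>
  <polygon points="128.048,32.766 323.927,32.766 323.927,57.456 128.048,57.456" fill="none" stroke="#008000"/>
  <polygon points="140.323,13.561 306.973,13.561 306.973,33.554 140.323,33.554" fill="none" stroke="#008000"/>
  <polygon points="108.854,29.902 130.660,29.902 130.660,52.521 108.854,52.521" fill="none" stroke="#008000"/>
</svg>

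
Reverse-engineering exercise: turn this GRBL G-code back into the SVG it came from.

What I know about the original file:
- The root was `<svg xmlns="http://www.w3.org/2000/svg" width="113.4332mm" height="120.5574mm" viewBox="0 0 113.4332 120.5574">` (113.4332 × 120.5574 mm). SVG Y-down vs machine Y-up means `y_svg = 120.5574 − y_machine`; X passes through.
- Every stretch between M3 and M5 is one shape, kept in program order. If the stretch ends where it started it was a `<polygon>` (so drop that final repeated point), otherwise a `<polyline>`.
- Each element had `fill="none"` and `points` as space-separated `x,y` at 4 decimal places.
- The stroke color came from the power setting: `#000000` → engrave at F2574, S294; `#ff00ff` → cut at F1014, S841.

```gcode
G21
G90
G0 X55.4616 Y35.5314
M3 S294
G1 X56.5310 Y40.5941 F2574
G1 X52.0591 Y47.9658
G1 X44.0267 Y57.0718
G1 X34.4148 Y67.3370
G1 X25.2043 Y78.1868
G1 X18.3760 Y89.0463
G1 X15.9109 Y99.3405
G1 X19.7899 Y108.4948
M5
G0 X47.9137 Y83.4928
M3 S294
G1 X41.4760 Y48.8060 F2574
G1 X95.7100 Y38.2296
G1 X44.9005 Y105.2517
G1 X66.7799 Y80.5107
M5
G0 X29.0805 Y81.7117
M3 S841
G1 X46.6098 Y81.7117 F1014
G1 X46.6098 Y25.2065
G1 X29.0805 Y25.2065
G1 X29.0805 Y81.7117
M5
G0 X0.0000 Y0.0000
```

<svg xmlns="http://www.w3.org/2000/svg" width="113.4332mm" height="120.5574mm" viewBox="0 0 113.4332 120.5574">
  <polyline points="55.4616,85.0260 56.5310,79.9633 52.0591,72.5916 44.0267,63.4856 34.4148,53.2204 25.2043,42.3706 18.3760,31.5111 15.9109,21.2169 19.7899,12.0626" fill="none" stroke="#000000"/>
  <polyline points="47.9137,37.0646 41.4760,71.7514 95.7100,82.3278 44.9005,15.3057 66.7799,40.0467" fill="none" stroke="#000000"/>
  <polygon points="29.0805,38.8457 46.6098,38.8457 46.6098,95.3509 29.0805,95.3509" fill="none" stroke="#ff00ff"/>
</svg>

Machine Y-up, SVG Y-down with viewBox height 120.5574, so y_svg = 120.5574 − y_machine; X carries over.

Run 1: S294 ⇒ engrave layer `#000000`. The run is open, so emit a `<polyline>` with points (Y-flipped): 55.4616,85.0260 56.5310,79.9633 52.0591,72.5916 44.0267,63.4856 34.4148,53.2204 25.2043,42.3706 18.3760,31.5111 15.9109,21.2169 19.7899,12.0626.

Run 2: S294 ⇒ engrave layer `#000000`. The run is open, so emit a `<polyline>` with points (Y-flipped): 47.9137,37.0646 41.4760,71.7514 95.7100,82.3278 44.9005,15.3057 66.7799,40.0467.

Run 3: S841 ⇒ cut layer `#ff00ff`. The run returns to its start, so emit a `<polygon>` with points (Y-flipped): 29.0805,38.8457 46.6098,38.8457 46.6098,95.3509 29.0805,95.3509.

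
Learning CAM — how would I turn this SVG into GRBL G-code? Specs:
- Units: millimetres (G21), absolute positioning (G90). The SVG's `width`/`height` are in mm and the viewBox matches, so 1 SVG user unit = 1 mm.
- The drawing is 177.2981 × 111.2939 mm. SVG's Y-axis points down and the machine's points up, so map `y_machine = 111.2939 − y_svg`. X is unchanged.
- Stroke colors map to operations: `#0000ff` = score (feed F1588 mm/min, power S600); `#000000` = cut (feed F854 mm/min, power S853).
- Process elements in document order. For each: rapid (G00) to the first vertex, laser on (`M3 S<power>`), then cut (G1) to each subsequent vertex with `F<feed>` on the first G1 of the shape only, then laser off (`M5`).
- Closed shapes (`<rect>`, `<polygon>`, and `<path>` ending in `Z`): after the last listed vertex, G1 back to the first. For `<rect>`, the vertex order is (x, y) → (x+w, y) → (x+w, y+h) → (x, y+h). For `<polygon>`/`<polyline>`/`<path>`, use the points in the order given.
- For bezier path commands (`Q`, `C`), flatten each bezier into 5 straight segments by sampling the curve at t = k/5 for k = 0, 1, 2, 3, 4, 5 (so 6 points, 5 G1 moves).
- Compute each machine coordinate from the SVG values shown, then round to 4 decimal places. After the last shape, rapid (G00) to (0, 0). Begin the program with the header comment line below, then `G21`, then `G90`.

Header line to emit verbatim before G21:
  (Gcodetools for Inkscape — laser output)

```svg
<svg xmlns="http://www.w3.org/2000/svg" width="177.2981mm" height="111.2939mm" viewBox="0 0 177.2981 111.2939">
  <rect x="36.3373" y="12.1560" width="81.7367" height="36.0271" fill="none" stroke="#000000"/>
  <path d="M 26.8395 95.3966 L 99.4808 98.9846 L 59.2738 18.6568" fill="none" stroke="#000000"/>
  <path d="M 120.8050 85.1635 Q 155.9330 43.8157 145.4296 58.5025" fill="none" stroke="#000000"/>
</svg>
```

(Gcodetools for Inkscape — laser output)
G21
G90
G00 X36.3373 Y99.1379
M3 S853
G1 X118.0740 Y99.1379 F854
G1 X118.0740 Y63.1108
G1 X36.3373 Y63.1108
G1 X36.3373 Y99.1379
M5
G00 X26.8395 Y15.8973
M3 S853
G1 X99.4808 Y12.3093 F854
G1 X59.2738 Y92.6371
M5
G00 X120.8050 Y26.1304
M3 S853
G1 X133.0309 Y40.4281 F854
G1 X141.6064 Y50.2431
G1 X146.5313 Y55.5753
G1 X147.8057 Y56.4247
G1 X145.4296 Y52.7914
M5
G00 X0.0000 Y0.0000

1 u = 1 mm; y_m = 111.2939 − y.

[1] `<rect>` rectangle, #000000→cut S853 F854: (36.3373,99.1379) → (118.0740,99.1379) → (118.0740,63.1108) → (36.3373,63.1108) → (36.3373,99.1379) (closed)

[2] `<path>` open polyline, #000000→cut S853 F854: (26.8395,15.8973) → (99.4808,12.3093) → (59.2738,92.6371)

[3] `<path>` quadratic bezier, #000000→cut S853 F854: (120.8050,26.1304) → (133.0309,40.4281) → (141.6064,50.2431) → (146.5313,55.5753) → (147.8057,56.4247) → (145.4296,52.7914)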